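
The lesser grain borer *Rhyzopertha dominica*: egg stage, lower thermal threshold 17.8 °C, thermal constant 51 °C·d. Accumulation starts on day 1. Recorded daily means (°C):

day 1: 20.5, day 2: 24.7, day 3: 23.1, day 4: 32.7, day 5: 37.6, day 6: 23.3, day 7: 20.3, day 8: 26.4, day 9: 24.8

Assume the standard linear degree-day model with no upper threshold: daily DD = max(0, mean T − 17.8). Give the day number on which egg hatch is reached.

Daily DD above 17.8 °C: 2.7, 6.9, 5.3, 14.9, 19.8, 5.5, 2.5, 8.6, 7.0.
Cumulative: 2.7, 9.6, 14.9, 29.8, 49.6, 55.1, 57.6, 66.2, 73.2.
The total first reaches 51 DD on day 6.

day 6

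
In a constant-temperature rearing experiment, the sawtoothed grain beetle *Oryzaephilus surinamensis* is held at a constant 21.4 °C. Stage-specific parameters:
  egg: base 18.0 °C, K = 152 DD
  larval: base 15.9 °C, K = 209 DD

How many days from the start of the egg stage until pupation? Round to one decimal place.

82.7 days

egg: 152 / (21.4 − 18.0) = 152 / 3.4 = 44.706 d.
larval: 209 / (21.4 − 15.9) = 209 / 5.5 = 38.000 d.
Sum = 82.706 ≈ 82.7 days.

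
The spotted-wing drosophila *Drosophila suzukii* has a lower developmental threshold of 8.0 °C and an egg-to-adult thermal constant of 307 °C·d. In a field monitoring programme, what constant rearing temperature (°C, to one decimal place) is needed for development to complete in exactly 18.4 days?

24.7 °C

Required daily accumulation = 307 / 18.4 = 16.685 DD/day.
T = T_base + 16.685 = 8.0 + 16.685 = 24.685 ≈ 24.7 °C.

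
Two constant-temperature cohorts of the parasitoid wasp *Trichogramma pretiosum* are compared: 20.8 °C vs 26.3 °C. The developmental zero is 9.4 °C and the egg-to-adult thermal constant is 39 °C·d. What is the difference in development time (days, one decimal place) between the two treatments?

At 20.8 °C: 39 / (20.8 − 9.4) = 39 / 11.4 = 3.421 d.
At 26.3 °C: 39 / (26.3 − 9.4) = 39 / 16.9 = 2.308 d.
Difference = |3.421 − 2.308| = 1.113 ≈ 1.1 days.

1.1 days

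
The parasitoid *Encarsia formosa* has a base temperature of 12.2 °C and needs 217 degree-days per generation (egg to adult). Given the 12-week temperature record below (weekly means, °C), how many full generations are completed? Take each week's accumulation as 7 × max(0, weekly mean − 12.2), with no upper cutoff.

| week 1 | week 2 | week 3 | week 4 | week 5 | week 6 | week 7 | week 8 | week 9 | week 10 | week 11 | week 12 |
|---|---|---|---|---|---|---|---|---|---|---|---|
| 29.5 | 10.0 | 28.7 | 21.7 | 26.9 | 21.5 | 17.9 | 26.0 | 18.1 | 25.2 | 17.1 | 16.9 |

Weekly DD (7 × max(0, T̄ − 12.2)): 121.1, 0.0, 115.5, 66.5, 102.9, 65.1, 39.9, 96.6, 41.3, 91.0, 34.3, 32.9.
Season total = 807.1 DD.
Complete generations = ⌊807.1 / 217⌋ = 3.

3 generations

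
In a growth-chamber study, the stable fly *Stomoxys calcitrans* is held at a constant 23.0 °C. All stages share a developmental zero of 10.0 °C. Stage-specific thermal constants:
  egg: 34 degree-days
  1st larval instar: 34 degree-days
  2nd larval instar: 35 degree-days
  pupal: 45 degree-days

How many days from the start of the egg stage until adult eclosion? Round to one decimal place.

Daily accumulation at 23.0 °C = 23.0 − 10.0 = 13.0 DD/day.
Total K = 34 + 34 + 35 + 45 = 148 DD.
Total duration = 148 / 13.0 = 11.385 ≈ 11.4 days.

11.4 days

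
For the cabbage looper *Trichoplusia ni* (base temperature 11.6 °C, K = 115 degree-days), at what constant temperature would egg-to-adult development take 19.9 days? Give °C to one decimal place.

17.4 °C

Required daily accumulation = 115 / 19.9 = 5.779 DD/day.
T = T_base + 5.779 = 11.6 + 5.779 = 17.379 ≈ 17.4 °C.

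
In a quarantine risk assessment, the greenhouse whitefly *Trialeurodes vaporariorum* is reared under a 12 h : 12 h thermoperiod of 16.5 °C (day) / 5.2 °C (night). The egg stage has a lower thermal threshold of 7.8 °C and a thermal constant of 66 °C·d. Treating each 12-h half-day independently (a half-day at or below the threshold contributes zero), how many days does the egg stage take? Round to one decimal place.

15.2 days

Day half: max(0, 16.5 − 7.8) × 0.5 = 8.7 × 0.5 = 4.35 DD.
Night half: max(0, 5.2 − 7.8) × 0.5 = 0.0 × 0.5 = 0.00 DD.
Per 24 h: 4.35 DD/day.
Duration = 66 / 4.35 = 15.172 ≈ 15.2 days.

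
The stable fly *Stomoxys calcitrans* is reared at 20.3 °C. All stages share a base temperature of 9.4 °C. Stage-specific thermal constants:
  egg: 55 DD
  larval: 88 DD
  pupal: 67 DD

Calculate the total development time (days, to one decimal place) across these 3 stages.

19.3 days

Daily accumulation at 20.3 °C = 20.3 − 9.4 = 10.9 DD/day.
Total K = 55 + 88 + 67 = 210 DD.
Total duration = 210 / 10.9 = 19.266 ≈ 19.3 days.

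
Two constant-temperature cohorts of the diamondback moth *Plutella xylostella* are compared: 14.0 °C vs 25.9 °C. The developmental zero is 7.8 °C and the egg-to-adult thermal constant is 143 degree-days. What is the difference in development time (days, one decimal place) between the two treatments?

At 14.0 °C: 143 / (14.0 − 7.8) = 143 / 6.2 = 23.065 d.
At 25.9 °C: 143 / (25.9 − 7.8) = 143 / 18.1 = 7.901 d.
Difference = |23.065 − 7.901| = 15.164 ≈ 15.2 days.

15.2 days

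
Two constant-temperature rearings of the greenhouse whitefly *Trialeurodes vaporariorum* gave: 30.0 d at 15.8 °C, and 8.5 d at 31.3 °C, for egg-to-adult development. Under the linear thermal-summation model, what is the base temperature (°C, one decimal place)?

9.7 °C

Linear rate model ⇒ the product D·(T − T_b) is constant across temperatures.
30.0·(15.8 − T_b) = 8.5·(31.3 − T_b)
T_b = (30.0·15.8 − 8.5·31.3) / (30.0 − 8.5) = 207.95 / 21.5 = 9.672 °C ≈ 9.7 °C.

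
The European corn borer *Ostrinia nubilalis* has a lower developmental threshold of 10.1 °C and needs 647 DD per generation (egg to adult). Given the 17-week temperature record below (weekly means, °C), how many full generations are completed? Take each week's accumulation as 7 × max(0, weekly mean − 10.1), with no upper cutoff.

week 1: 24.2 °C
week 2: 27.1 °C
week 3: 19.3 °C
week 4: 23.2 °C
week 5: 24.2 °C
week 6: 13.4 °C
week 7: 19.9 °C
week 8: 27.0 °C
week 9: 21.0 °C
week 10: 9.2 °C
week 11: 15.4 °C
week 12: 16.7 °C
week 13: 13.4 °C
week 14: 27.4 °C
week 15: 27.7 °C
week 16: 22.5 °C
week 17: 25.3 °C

Weekly DD (7 × max(0, T̄ − 10.1)): 98.7, 119.0, 64.4, 91.7, 98.7, 23.1, 68.6, 118.3, 76.3, 0.0, 37.1, 46.2, 23.1, 121.1, 123.2, 86.8, 106.4.
Season total = 1302.7 DD.
Complete generations = ⌊1302.7 / 647⌋ = 2.

2 generations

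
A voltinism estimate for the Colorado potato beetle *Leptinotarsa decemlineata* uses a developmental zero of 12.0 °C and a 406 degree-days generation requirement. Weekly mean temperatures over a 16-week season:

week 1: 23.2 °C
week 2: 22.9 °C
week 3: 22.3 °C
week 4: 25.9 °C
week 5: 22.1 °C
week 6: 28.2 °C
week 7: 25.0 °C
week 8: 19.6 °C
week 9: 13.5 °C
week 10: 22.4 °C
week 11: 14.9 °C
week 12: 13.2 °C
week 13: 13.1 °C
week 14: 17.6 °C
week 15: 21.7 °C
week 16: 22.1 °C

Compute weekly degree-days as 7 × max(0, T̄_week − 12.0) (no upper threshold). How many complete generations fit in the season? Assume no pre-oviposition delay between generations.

Weekly DD (7 × max(0, T̄ − 12.0)): 78.4, 76.3, 72.1, 97.3, 70.7, 113.4, 91.0, 53.2, 10.5, 72.8, 20.3, 8.4, 7.7, 39.2, 67.9, 70.7.
Season total = 949.9 DD.
Complete generations = ⌊949.9 / 406⌋ = 2.

2 generations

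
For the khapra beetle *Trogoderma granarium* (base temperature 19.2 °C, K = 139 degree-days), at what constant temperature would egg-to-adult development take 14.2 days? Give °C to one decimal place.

Required daily accumulation = 139 / 14.2 = 9.789 DD/day.
T = T_base + 9.789 = 19.2 + 9.789 = 28.989 ≈ 29.0 °C.

29.0 °C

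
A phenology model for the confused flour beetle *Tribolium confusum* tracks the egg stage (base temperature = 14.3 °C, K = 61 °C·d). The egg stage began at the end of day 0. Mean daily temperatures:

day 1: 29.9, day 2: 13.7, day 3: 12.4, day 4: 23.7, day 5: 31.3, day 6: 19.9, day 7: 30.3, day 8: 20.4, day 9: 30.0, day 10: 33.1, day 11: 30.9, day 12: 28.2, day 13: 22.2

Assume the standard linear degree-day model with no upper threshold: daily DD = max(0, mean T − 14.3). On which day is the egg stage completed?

Daily DD above 14.3 °C: 15.6, 0.0, 0.0, 9.4, 17.0, 5.6, 16.0, 6.1, 15.7, 18.8, 16.6, 13.9, 7.9.
Cumulative: 15.6, 15.6, 15.6, 25.0, 42.0, 47.6, 63.6, 69.7, 85.4, 104.2, 120.8, 134.7, 142.6.
The total first reaches 61 DD on day 7.

day 7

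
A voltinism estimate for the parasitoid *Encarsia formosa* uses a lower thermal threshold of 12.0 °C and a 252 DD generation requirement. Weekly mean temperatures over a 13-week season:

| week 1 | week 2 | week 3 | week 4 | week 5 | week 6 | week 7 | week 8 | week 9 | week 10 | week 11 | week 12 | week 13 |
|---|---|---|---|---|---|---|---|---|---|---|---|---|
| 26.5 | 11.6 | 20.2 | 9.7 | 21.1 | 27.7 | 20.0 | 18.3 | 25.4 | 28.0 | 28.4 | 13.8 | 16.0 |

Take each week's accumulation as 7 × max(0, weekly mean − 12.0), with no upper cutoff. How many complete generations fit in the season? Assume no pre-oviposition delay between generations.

3 generations

Weekly DD (7 × max(0, T̄ − 12.0)): 101.5, 0.0, 57.4, 0.0, 63.7, 109.9, 56.0, 44.1, 93.8, 112.0, 114.8, 12.6, 28.0.
Season total = 793.8 DD.
Complete generations = ⌊793.8 / 252⌋ = 3.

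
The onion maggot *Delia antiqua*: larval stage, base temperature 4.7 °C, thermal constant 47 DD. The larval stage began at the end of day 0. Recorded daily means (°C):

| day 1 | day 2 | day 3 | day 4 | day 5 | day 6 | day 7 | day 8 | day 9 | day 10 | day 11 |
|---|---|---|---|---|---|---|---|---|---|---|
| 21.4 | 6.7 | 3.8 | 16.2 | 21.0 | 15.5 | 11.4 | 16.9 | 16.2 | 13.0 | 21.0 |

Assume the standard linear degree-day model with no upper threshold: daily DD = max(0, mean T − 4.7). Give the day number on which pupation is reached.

day 6

Daily DD above 4.7 °C: 16.7, 2.0, 0.0, 11.5, 16.3, 10.8, 6.7, 12.2, 11.5, 8.3, 16.3.
Cumulative: 16.7, 18.7, 18.7, 30.2, 46.5, 57.3, 64.0, 76.2, 87.7, 96.0, 112.3.
The total first reaches 47 DD on day 6.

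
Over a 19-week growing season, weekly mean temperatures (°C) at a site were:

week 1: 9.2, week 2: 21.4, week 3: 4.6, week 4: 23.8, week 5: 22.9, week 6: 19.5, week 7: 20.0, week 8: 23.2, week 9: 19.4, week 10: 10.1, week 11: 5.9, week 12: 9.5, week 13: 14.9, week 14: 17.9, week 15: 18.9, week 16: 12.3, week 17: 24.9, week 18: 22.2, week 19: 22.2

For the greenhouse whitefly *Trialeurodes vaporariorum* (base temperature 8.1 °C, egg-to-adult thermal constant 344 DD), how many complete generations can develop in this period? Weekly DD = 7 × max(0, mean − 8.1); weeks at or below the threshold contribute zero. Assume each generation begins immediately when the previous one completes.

3 generations

Weekly DD (7 × max(0, T̄ − 8.1)): 7.7, 93.1, 0.0, 109.9, 103.6, 79.8, 83.3, 105.7, 79.1, 14.0, 0.0, 9.8, 47.6, 68.6, 75.6, 29.4, 117.6, 98.7, 98.7.
Season total = 1222.2 DD.
Complete generations = ⌊1222.2 / 344⌋ = 3.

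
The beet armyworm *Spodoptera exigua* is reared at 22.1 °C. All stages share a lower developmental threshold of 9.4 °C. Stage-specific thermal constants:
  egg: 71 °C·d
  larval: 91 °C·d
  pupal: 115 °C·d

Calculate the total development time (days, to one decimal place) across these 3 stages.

21.8 days

Daily accumulation at 22.1 °C = 22.1 − 9.4 = 12.7 DD/day.
Total K = 71 + 91 + 115 = 277 DD.
Total duration = 277 / 12.7 = 21.811 ≈ 21.8 days.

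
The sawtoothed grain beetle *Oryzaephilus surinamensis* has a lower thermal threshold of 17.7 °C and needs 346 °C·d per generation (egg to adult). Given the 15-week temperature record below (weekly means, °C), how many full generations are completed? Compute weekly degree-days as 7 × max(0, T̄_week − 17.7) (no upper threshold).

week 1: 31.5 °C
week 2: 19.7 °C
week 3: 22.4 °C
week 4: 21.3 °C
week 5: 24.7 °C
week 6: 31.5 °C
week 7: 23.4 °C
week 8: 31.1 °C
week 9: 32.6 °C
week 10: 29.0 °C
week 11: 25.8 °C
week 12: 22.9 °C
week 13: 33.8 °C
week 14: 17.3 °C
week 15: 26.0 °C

2 generations

Weekly DD (7 × max(0, T̄ − 17.7)): 96.6, 14.0, 32.9, 25.2, 49.0, 96.6, 39.9, 93.8, 104.3, 79.1, 56.7, 36.4, 112.7, 0.0, 58.1.
Season total = 895.3 DD.
Complete generations = ⌊895.3 / 346⌋ = 2.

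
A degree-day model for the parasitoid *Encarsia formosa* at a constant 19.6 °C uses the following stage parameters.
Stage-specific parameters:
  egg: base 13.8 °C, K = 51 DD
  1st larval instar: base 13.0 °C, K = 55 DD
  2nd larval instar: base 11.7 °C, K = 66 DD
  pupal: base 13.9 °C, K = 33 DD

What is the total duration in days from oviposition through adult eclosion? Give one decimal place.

egg: 51 / (19.6 − 13.8) = 51 / 5.8 = 8.793 d.
1st larval instar: 55 / (19.6 − 13.0) = 55 / 6.6 = 8.333 d.
2nd larval instar: 66 / (19.6 − 11.7) = 66 / 7.9 = 8.354 d.
pupal: 33 / (19.6 − 13.9) = 33 / 5.7 = 5.789 d.
Sum = 31.270 ≈ 31.3 days.

31.3 days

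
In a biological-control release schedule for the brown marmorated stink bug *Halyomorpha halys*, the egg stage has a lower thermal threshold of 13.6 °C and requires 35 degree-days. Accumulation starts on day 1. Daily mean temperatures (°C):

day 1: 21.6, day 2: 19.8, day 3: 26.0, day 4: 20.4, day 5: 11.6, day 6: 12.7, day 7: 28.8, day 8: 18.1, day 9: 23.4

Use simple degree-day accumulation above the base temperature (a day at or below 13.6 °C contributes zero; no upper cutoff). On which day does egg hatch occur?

Daily DD above 13.6 °C: 8.0, 6.2, 12.4, 6.8, 0.0, 0.0, 15.2, 4.5, 9.8.
Cumulative: 8.0, 14.2, 26.6, 33.4, 33.4, 33.4, 48.6, 53.1, 62.9.
The total first reaches 35 DD on day 7.

day 7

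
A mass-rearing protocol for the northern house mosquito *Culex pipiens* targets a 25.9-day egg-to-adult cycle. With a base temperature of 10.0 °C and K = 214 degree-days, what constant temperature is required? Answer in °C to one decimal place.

18.3 °C

Required daily accumulation = 214 / 25.9 = 8.263 DD/day.
T = T_base + 8.263 = 10.0 + 8.263 = 18.263 ≈ 18.3 °C.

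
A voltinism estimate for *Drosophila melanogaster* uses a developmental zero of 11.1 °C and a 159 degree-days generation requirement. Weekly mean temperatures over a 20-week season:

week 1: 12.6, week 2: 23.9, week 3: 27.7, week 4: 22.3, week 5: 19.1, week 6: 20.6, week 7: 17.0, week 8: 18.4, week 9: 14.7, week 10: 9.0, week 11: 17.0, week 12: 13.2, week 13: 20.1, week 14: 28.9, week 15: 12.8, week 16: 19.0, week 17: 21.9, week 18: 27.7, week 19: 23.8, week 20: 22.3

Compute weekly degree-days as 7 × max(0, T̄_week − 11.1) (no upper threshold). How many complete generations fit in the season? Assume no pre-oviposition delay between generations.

Weekly DD (7 × max(0, T̄ − 11.1)): 10.5, 89.6, 116.2, 78.4, 56.0, 66.5, 41.3, 51.1, 25.2, 0.0, 41.3, 14.7, 63.0, 124.6, 11.9, 55.3, 75.6, 116.2, 88.9, 78.4.
Season total = 1204.7 DD.
Complete generations = ⌊1204.7 / 159⌋ = 7.

7 generations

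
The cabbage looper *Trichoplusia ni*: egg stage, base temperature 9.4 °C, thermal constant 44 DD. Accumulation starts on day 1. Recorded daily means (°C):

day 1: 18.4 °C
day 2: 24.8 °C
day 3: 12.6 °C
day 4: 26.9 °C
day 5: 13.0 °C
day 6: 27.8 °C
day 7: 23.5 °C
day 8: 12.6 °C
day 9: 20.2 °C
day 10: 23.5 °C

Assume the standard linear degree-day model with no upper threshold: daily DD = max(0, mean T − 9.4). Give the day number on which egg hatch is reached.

Daily DD above 9.4 °C: 9.0, 15.4, 3.2, 17.5, 3.6, 18.4, 14.1, 3.2, 10.8, 14.1.
Cumulative: 9.0, 24.4, 27.6, 45.1, 48.7, 67.1, 81.2, 84.4, 95.2, 109.3.
The total first reaches 44 DD on day 4.

day 4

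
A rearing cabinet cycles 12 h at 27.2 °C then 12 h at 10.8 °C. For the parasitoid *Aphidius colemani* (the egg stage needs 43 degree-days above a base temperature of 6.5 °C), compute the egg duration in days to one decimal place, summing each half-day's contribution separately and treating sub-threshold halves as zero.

3.4 days

Day half: max(0, 27.2 − 6.5) × 0.5 = 20.7 × 0.5 = 10.35 DD.
Night half: max(0, 10.8 − 6.5) × 0.5 = 4.3 × 0.5 = 2.15 DD.
Per 24 h: 12.50 DD/day.
Duration = 43 / 12.50 = 3.440 ≈ 3.4 days.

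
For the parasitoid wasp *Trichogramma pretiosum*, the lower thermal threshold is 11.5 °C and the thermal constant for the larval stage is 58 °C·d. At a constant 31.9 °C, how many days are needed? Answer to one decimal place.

2.8 days

Daily accumulation = 31.9 − 11.5 = 20.4 DD/day.
Duration = 58 / 20.4 = 2.843 ≈ 2.8 days.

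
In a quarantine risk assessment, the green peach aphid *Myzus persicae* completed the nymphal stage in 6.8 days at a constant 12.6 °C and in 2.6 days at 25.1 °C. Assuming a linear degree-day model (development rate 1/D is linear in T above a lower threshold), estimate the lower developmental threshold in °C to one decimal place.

4.9 °C

Linear rate model ⇒ the product D·(T − T_b) is constant across temperatures.
6.8·(12.6 − T_b) = 2.6·(25.1 − T_b)
T_b = (6.8·12.6 − 2.6·25.1) / (6.8 − 2.6) = 20.42 / 4.2 = 4.862 °C ≈ 4.9 °C.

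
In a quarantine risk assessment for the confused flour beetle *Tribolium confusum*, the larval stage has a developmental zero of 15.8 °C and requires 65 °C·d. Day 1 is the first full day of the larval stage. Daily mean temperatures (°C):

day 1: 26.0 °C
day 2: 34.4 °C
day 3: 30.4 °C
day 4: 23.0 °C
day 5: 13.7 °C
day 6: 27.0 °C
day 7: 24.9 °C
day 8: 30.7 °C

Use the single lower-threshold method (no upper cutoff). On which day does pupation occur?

day 7

Daily DD above 15.8 °C: 10.2, 18.6, 14.6, 7.2, 0.0, 11.2, 9.1, 14.9.
Cumulative: 10.2, 28.8, 43.4, 50.6, 50.6, 61.8, 70.9, 85.8.
The total first reaches 65 DD on day 7.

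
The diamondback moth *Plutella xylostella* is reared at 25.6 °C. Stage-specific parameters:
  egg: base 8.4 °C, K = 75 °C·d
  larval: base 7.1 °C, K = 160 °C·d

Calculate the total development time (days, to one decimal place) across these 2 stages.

13.0 days

egg: 75 / (25.6 − 8.4) = 75 / 17.2 = 4.360 d.
larval: 160 / (25.6 − 7.1) = 160 / 18.5 = 8.649 d.
Sum = 13.009 ≈ 13.0 days.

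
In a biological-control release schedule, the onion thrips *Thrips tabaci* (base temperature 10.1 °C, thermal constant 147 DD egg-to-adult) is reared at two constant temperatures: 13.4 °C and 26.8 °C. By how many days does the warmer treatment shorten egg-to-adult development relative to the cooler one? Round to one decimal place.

35.7 days

At 13.4 °C: 147 / (13.4 − 10.1) = 147 / 3.3 = 44.545 d.
At 26.8 °C: 147 / (26.8 − 10.1) = 147 / 16.7 = 8.802 d.
Difference = |44.545 − 8.802| = 35.743 ≈ 35.7 days.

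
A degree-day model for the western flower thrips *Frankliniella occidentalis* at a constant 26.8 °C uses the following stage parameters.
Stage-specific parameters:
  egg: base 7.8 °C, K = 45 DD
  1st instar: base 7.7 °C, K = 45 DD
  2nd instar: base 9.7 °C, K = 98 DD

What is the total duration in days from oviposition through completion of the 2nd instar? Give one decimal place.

10.5 days

egg: 45 / (26.8 − 7.8) = 45 / 19.0 = 2.368 d.
1st instar: 45 / (26.8 − 7.7) = 45 / 19.1 = 2.356 d.
2nd instar: 98 / (26.8 − 9.7) = 98 / 17.1 = 5.731 d.
Sum = 10.455 ≈ 10.5 days.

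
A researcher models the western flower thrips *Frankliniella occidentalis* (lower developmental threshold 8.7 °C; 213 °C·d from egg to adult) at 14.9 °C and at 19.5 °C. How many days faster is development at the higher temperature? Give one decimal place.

14.6 days

At 14.9 °C: 213 / (14.9 − 8.7) = 213 / 6.2 = 34.355 d.
At 19.5 °C: 213 / (19.5 − 8.7) = 213 / 10.8 = 19.722 d.
Difference = |34.355 − 19.722| = 14.633 ≈ 14.6 days.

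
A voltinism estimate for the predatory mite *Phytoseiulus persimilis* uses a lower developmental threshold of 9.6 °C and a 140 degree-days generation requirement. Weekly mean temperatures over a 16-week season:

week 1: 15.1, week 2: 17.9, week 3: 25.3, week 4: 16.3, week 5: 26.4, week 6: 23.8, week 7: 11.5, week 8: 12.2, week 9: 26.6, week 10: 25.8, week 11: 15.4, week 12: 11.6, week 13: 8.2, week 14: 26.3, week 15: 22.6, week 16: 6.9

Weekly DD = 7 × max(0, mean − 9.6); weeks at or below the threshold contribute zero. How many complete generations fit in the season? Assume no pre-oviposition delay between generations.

Weekly DD (7 × max(0, T̄ − 9.6)): 38.5, 58.1, 109.9, 46.9, 117.6, 99.4, 13.3, 18.2, 119.0, 113.4, 40.6, 14.0, 0.0, 116.9, 91.0, 0.0.
Season total = 996.8 DD.
Complete generations = ⌊996.8 / 140⌋ = 7.

7 generations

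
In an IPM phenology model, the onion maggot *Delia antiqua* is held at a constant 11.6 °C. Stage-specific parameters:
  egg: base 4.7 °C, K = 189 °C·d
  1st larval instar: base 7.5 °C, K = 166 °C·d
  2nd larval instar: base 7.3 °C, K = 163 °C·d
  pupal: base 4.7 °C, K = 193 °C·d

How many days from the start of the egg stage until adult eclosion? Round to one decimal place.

egg: 189 / (11.6 − 4.7) = 189 / 6.9 = 27.391 d.
1st larval instar: 166 / (11.6 − 7.5) = 166 / 4.1 = 40.488 d.
2nd larval instar: 163 / (11.6 − 7.3) = 163 / 4.3 = 37.907 d.
pupal: 193 / (11.6 − 4.7) = 193 / 6.9 = 27.971 d.
Sum = 133.757 ≈ 133.8 days.

133.8 days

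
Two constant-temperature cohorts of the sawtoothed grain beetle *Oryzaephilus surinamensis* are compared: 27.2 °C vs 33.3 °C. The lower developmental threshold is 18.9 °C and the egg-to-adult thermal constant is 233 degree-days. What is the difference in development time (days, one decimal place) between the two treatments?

11.9 days

At 27.2 °C: 233 / (27.2 − 18.9) = 233 / 8.3 = 28.072 d.
At 33.3 °C: 233 / (33.3 − 18.9) = 233 / 14.4 = 16.181 d.
Difference = |28.072 − 16.181| = 11.892 ≈ 11.9 days.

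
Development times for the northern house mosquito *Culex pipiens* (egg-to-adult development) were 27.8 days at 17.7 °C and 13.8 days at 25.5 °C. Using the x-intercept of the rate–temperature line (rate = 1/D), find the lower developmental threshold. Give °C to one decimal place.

Linear rate model ⇒ the product D·(T − T_b) is constant across temperatures.
27.8·(17.7 − T_b) = 13.8·(25.5 − T_b)
T_b = (27.8·17.7 − 13.8·25.5) / (27.8 − 13.8) = 140.16 / 14.0 = 10.011 °C ≈ 10.0 °C.

10.0 °C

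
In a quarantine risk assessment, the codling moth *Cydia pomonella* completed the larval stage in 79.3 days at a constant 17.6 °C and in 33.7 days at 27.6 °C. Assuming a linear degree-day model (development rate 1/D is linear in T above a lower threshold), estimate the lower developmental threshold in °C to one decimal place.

Under the model K = D·(T − T_b), so D₁·(T₁ − T_b) = D₂·(T₂ − T_b).
79.3·(17.6 − T_b) = 33.7·(27.6 − T_b)
T_b = (79.3·17.6 − 33.7·27.6) / (79.3 − 33.7) = 465.56 / 45.6 = 10.210 °C ≈ 10.2 °C.

10.2 °C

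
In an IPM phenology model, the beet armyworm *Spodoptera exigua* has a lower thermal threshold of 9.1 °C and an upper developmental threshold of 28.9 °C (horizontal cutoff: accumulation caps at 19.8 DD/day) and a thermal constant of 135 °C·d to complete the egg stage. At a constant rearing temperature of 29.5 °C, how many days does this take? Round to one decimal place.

Temperature 29.5 °C exceeds the upper threshold, so daily accumulation caps at 28.9 − 9.1 = 19.8 DD/day.
Duration = 135 / 19.8 = 6.818 ≈ 6.8 days.

6.8 days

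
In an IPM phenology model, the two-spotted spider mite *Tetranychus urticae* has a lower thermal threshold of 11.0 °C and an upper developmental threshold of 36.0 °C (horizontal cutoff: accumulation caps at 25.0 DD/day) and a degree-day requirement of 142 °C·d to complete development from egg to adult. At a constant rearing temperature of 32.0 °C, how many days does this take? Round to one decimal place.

Daily accumulation = 32.0 − 11.0 = 21.0 DD/day.
Duration = 142 / 21.0 = 6.762 ≈ 6.8 days.

6.8 days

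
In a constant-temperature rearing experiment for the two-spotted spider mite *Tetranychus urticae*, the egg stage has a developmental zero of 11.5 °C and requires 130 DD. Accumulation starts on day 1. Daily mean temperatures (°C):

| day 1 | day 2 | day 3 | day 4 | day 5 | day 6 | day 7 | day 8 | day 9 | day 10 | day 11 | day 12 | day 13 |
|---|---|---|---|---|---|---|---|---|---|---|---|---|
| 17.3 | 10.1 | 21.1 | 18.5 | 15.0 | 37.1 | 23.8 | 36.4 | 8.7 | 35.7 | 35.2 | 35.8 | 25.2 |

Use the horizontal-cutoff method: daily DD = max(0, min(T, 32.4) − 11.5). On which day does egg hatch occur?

Daily DD above 11.5 °C (capped at 20.9): 5.8, 0.0, 9.6, 7.0, 3.5, 20.9, 12.3, 20.9, 0.0, 20.9, 20.9, 20.9, 13.7.
Cumulative: 5.8, 5.8, 15.4, 22.4, 25.9, 46.8, 59.1, 80.0, 80.0, 100.9, 121.8, 142.7, 156.4.
The total first reaches 130 DD on day 12.

day 12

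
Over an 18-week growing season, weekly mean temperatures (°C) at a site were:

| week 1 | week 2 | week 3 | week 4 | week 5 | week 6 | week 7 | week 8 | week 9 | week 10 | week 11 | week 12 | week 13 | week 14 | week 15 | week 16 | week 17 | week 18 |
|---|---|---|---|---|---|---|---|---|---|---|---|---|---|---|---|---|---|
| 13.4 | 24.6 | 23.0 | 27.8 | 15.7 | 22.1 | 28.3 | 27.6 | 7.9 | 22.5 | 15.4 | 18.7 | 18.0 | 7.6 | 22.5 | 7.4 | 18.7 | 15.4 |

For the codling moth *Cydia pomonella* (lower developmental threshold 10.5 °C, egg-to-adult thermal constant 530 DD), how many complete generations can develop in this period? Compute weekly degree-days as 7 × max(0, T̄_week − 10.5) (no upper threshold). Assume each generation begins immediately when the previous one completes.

Weekly DD (7 × max(0, T̄ − 10.5)): 20.3, 98.7, 87.5, 121.1, 36.4, 81.2, 124.6, 119.7, 0.0, 84.0, 34.3, 57.4, 52.5, 0.0, 84.0, 0.0, 57.4, 34.3.
Season total = 1093.4 DD.
Complete generations = ⌊1093.4 / 530⌋ = 2.

2 generations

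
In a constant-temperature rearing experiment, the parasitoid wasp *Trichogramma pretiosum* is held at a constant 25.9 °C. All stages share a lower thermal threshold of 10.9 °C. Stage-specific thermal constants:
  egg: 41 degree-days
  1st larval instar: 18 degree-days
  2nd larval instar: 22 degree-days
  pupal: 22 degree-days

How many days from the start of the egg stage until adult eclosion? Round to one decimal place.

6.9 days

Daily accumulation at 25.9 °C = 25.9 − 10.9 = 15.0 DD/day.
Total K = 41 + 18 + 22 + 22 = 103 DD.
Total duration = 103 / 15.0 = 6.867 ≈ 6.9 days.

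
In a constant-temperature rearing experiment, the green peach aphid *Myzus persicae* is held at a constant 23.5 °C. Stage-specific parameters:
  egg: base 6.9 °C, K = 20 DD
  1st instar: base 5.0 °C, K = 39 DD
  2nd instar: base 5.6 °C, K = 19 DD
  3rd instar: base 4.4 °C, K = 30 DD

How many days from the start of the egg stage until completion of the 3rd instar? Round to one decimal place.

5.9 days

egg: 20 / (23.5 − 6.9) = 20 / 16.6 = 1.205 d.
1st instar: 39 / (23.5 − 5.0) = 39 / 18.5 = 2.108 d.
2nd instar: 19 / (23.5 − 5.6) = 19 / 17.9 = 1.061 d.
3rd instar: 30 / (23.5 − 4.4) = 30 / 19.1 = 1.571 d.
Sum = 5.945 ≈ 5.9 days.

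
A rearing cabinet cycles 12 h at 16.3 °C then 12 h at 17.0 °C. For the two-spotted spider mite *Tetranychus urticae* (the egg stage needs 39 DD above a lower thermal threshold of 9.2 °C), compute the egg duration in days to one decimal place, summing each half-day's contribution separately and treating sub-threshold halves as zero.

Day half: max(0, 16.3 − 9.2) × 0.5 = 7.1 × 0.5 = 3.55 DD.
Night half: max(0, 17.0 − 9.2) × 0.5 = 7.8 × 0.5 = 3.90 DD.
Per 24 h: 7.45 DD/day.
Duration = 39 / 7.45 = 5.235 ≈ 5.2 days.

5.2 days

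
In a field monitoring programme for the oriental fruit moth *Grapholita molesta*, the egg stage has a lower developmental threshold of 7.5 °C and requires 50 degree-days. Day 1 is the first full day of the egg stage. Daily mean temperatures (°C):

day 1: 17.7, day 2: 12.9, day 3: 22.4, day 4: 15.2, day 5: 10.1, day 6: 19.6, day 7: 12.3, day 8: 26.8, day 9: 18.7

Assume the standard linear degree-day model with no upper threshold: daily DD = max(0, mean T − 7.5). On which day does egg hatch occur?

day 6

Daily DD above 7.5 °C: 10.2, 5.4, 14.9, 7.7, 2.6, 12.1, 4.8, 19.3, 11.2.
Cumulative: 10.2, 15.6, 30.5, 38.2, 40.8, 52.9, 57.7, 77.0, 88.2.
The total first reaches 50 DD on day 6.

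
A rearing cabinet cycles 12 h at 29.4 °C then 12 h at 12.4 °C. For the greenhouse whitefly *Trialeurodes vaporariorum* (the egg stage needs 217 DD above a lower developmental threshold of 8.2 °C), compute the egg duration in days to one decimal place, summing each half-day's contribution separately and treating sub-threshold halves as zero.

Day half: max(0, 29.4 − 8.2) × 0.5 = 21.2 × 0.5 = 10.60 DD.
Night half: max(0, 12.4 − 8.2) × 0.5 = 4.2 × 0.5 = 2.10 DD.
Per 24 h: 12.70 DD/day.
Duration = 217 / 12.70 = 17.087 ≈ 17.1 days.

17.1 days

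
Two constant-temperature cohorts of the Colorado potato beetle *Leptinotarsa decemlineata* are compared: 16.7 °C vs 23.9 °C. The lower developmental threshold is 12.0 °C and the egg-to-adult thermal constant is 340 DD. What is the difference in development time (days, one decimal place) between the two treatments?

43.8 days

At 16.7 °C: 340 / (16.7 − 12.0) = 340 / 4.7 = 72.340 d.
At 23.9 °C: 340 / (23.9 − 12.0) = 340 / 11.9 = 28.571 d.
Difference = |72.340 − 28.571| = 43.769 ≈ 43.8 days.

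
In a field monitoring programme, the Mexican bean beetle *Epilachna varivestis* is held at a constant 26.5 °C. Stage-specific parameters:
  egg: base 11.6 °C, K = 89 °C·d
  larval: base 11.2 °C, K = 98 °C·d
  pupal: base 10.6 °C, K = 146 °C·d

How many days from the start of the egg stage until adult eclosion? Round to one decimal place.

21.6 days

egg: 89 / (26.5 − 11.6) = 89 / 14.9 = 5.973 d.
larval: 98 / (26.5 − 11.2) = 98 / 15.3 = 6.405 d.
pupal: 146 / (26.5 − 10.6) = 146 / 15.9 = 9.182 d.
Sum = 21.561 ≈ 21.6 days.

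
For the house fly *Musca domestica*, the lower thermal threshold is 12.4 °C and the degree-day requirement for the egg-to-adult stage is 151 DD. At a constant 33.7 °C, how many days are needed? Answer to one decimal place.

Daily accumulation = 33.7 − 12.4 = 21.3 DD/day.
Duration = 151 / 21.3 = 7.089 ≈ 7.1 days.

7.1 days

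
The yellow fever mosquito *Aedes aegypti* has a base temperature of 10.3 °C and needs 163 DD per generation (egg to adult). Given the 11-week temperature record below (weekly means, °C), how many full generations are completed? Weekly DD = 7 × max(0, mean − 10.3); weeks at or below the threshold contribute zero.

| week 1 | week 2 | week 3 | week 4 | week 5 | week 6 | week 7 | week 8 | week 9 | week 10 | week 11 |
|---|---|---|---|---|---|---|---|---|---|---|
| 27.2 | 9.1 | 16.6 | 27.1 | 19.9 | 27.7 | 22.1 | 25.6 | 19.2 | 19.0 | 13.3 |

Weekly DD (7 × max(0, T̄ − 10.3)): 118.3, 0.0, 44.1, 117.6, 67.2, 121.8, 82.6, 107.1, 62.3, 60.9, 21.0.
Season total = 802.9 DD.
Complete generations = ⌊802.9 / 163⌋ = 4.

4 generations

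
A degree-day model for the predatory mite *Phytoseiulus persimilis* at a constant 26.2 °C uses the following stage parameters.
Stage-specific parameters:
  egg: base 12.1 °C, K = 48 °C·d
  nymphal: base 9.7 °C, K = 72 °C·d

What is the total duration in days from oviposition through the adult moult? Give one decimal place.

egg: 48 / (26.2 − 12.1) = 48 / 14.1 = 3.404 d.
nymphal: 72 / (26.2 − 9.7) = 72 / 16.5 = 4.364 d.
Sum = 7.768 ≈ 7.8 days.

7.8 days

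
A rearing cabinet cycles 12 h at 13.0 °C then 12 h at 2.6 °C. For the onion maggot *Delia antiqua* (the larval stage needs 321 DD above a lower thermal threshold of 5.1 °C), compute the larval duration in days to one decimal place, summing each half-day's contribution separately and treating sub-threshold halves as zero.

Day half: max(0, 13.0 − 5.1) × 0.5 = 7.9 × 0.5 = 3.95 DD.
Night half: max(0, 2.6 − 5.1) × 0.5 = 0.0 × 0.5 = 0.00 DD.
Per 24 h: 3.95 DD/day.
Duration = 321 / 3.95 = 81.266 ≈ 81.3 days.

81.3 days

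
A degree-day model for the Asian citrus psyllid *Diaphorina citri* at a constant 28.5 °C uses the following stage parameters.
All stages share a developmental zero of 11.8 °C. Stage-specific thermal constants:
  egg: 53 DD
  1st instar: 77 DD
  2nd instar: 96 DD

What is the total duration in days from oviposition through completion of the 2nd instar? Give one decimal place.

13.5 days

Daily accumulation at 28.5 °C = 28.5 − 11.8 = 16.7 DD/day.
Total K = 53 + 77 + 96 = 226 DD.
Total duration = 226 / 16.7 = 13.533 ≈ 13.5 days.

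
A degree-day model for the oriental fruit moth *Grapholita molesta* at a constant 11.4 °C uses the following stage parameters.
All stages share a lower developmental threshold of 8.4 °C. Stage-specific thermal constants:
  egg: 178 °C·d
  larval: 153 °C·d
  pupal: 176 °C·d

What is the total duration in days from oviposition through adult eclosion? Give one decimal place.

169.0 days

Daily accumulation at 11.4 °C = 11.4 − 8.4 = 3.0 DD/day.
Total K = 178 + 153 + 176 = 507 DD.
Total duration = 507 / 3.0 = 169.000 ≈ 169.0 days.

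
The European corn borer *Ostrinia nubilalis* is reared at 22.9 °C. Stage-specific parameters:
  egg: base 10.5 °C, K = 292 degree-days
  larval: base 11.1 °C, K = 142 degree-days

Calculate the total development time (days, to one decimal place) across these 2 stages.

35.6 days

egg: 292 / (22.9 − 10.5) = 292 / 12.4 = 23.548 d.
larval: 142 / (22.9 − 11.1) = 142 / 11.8 = 12.034 d.
Sum = 35.582 ≈ 35.6 days.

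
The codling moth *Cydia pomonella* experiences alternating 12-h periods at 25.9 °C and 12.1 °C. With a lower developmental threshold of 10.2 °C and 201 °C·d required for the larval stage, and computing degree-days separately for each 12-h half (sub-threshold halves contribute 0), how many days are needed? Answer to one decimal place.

Day half: max(0, 25.9 − 10.2) × 0.5 = 15.7 × 0.5 = 7.85 DD.
Night half: max(0, 12.1 − 10.2) × 0.5 = 1.9 × 0.5 = 0.95 DD.
Per 24 h: 8.80 DD/day.
Duration = 201 / 8.80 = 22.841 ≈ 22.8 days.

22.8 days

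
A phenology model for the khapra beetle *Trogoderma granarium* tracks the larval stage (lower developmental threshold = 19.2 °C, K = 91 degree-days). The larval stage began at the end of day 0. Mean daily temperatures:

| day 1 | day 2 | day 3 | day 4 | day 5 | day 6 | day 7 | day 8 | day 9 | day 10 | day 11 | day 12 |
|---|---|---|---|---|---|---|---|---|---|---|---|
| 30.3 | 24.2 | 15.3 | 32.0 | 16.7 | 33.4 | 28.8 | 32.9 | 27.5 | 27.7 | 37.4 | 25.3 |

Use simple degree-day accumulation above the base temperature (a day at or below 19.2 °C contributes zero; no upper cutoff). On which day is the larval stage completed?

Daily DD above 19.2 °C: 11.1, 5.0, 0.0, 12.8, 0.0, 14.2, 9.6, 13.7, 8.3, 8.5, 18.2, 6.1.
Cumulative: 11.1, 16.1, 16.1, 28.9, 28.9, 43.1, 52.7, 66.4, 74.7, 83.2, 101.4, 107.5.
The total first reaches 91 DD on day 11.

day 11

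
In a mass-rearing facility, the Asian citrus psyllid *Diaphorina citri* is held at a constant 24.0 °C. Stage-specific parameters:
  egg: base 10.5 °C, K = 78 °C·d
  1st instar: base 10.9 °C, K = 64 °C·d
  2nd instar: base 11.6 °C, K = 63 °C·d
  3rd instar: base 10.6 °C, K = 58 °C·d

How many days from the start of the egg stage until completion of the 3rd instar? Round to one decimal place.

egg: 78 / (24.0 − 10.5) = 78 / 13.5 = 5.778 d.
1st instar: 64 / (24.0 − 10.9) = 64 / 13.1 = 4.885 d.
2nd instar: 63 / (24.0 − 11.6) = 63 / 12.4 = 5.081 d.
3rd instar: 58 / (24.0 − 10.6) = 58 / 13.4 = 4.328 d.
Sum = 20.072 ≈ 20.1 days.

20.1 days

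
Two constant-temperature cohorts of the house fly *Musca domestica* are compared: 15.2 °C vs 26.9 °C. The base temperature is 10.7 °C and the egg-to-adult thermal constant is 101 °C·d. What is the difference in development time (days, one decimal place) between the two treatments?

16.2 days

At 15.2 °C: 101 / (15.2 − 10.7) = 101 / 4.5 = 22.444 d.
At 26.9 °C: 101 / (26.9 − 10.7) = 101 / 16.2 = 6.235 d.
Difference = |22.444 − 6.235| = 16.210 ≈ 16.2 days.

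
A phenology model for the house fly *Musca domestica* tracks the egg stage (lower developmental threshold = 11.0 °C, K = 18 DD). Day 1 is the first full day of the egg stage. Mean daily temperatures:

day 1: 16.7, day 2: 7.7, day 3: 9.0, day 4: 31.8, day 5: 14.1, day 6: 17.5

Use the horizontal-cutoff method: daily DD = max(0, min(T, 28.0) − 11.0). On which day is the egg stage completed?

day 4

Daily DD above 11.0 °C (capped at 17.0): 5.7, 0.0, 0.0, 17.0, 3.1, 6.5.
Cumulative: 5.7, 5.7, 5.7, 22.7, 25.8, 32.3.
The total first reaches 18 DD on day 4.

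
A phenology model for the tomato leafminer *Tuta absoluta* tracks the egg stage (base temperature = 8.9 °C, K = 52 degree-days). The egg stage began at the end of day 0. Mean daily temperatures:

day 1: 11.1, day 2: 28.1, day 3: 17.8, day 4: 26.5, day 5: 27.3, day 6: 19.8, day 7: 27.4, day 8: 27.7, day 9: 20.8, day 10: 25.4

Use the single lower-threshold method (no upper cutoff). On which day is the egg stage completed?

Daily DD above 8.9 °C: 2.2, 19.2, 8.9, 17.6, 18.4, 10.9, 18.5, 18.8, 11.9, 16.5.
Cumulative: 2.2, 21.4, 30.3, 47.9, 66.3, 77.2, 95.7, 114.5, 126.4, 142.9.
The total first reaches 52 DD on day 5.

day 5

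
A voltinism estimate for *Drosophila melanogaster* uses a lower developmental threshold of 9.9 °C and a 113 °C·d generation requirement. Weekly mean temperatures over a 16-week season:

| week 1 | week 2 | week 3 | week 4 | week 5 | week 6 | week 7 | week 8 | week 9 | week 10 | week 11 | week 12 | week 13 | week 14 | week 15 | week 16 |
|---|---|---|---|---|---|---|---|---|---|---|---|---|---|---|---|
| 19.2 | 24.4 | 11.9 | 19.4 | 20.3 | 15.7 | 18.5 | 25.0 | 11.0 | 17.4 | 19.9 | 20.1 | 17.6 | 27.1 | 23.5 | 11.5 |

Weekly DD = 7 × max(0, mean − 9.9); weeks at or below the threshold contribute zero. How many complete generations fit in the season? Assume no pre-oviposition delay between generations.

8 generations

Weekly DD (7 × max(0, T̄ − 9.9)): 65.1, 101.5, 14.0, 66.5, 72.8, 40.6, 60.2, 105.7, 7.7, 52.5, 70.0, 71.4, 53.9, 120.4, 95.2, 11.2.
Season total = 1008.7 DD.
Complete generations = ⌊1008.7 / 113⌋ = 8.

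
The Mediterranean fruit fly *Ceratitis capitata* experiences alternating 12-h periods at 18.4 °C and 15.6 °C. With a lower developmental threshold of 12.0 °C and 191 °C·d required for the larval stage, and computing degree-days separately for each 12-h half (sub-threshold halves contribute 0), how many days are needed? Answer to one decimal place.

38.2 days

Day half: max(0, 18.4 − 12.0) × 0.5 = 6.4 × 0.5 = 3.20 DD.
Night half: max(0, 15.6 − 12.0) × 0.5 = 3.6 × 0.5 = 1.80 DD.
Per 24 h: 5.00 DD/day.
Duration = 191 / 5.00 = 38.200 ≈ 38.2 days.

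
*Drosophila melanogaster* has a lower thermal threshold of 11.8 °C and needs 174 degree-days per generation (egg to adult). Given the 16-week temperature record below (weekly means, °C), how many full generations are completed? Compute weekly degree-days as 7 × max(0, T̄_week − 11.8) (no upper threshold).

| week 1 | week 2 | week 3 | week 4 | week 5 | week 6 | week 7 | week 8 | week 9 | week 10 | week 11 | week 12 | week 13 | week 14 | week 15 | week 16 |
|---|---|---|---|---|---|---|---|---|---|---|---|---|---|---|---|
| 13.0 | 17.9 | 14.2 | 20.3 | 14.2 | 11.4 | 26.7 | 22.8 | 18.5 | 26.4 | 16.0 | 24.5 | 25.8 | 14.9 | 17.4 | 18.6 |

4 generations

Weekly DD (7 × max(0, T̄ − 11.8)): 8.4, 42.7, 16.8, 59.5, 16.8, 0.0, 104.3, 77.0, 46.9, 102.2, 29.4, 88.9, 98.0, 21.7, 39.2, 47.6.
Season total = 799.4 DD.
Complete generations = ⌊799.4 / 174⌋ = 4.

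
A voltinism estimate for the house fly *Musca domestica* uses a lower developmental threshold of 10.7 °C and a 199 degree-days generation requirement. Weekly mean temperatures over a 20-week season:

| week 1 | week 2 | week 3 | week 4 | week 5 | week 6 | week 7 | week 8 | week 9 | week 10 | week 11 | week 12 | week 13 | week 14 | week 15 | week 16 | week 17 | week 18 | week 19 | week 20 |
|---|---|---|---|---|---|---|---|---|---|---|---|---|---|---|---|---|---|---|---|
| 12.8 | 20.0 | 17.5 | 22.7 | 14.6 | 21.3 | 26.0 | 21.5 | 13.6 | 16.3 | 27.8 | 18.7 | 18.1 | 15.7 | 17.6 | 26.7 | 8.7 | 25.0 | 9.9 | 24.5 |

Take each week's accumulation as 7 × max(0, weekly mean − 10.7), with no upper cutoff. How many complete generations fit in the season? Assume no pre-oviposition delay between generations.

5 generations

Weekly DD (7 × max(0, T̄ − 10.7)): 14.7, 65.1, 47.6, 84.0, 27.3, 74.2, 107.1, 75.6, 20.3, 39.2, 119.7, 56.0, 51.8, 35.0, 48.3, 112.0, 0.0, 100.1, 0.0, 96.6.
Season total = 1174.6 DD.
Complete generations = ⌊1174.6 / 199⌋ = 5.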